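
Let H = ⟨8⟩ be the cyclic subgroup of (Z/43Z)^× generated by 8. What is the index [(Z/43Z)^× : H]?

3

Since 8 ∈ (Z/43Z)^×, its order divides φ(43) = 43 − 1 = 42 = 2 · 3 · 7.
Divisors of 42: 1, 2, 3, 6, 7, 14, 21, 42.
Test each divisor d:
8^1 ≡ 8 (mod 43)
8^2 ≡ 21 (mod 43)
8^3 ≡ 39 (mod 43)
8^6 ≡ 16 (mod 43)
8^7 ≡ 42 (mod 43)
8^14 ≡ 1 (mod 43) ✓
Thus |⟨8⟩| = ord(8) = 14.
Index = |(Z/43Z)^×| / |⟨8⟩| = 42 / 14 = 3.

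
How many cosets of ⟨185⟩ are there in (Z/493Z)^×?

Since 185 ∈ (Z/493Z)^×, its order divides φ(493) = φ(17·29) = (17−1)·(29−1) = 16·28 = 448 = 2^6 · 7.
Divisors of 448: 1, 2, 4, 7, 8, 14, 16, 28, 32, 56, 64, 112, 224, 448.
Evaluate successive powers at the divisors of 448:
185^1 ≡ 185 (mod 493)
185^2 ≡ 208 (mod 493)
185^4 ≡ 373 (mod 493)
185^7 ≡ 331 (mod 493)
185^8 ≡ 103 (mod 493)
185^14 ≡ 115 (mod 493)
185^16 ≡ 256 (mod 493)
185^28 ≡ 407 (mod 493)
185^32 ≡ 460 (mod 493)
185^56 ≡ 1 (mod 493) ✓
Thus |⟨185⟩| = ord(185) = 56.
Index = |(Z/493Z)^×| / |⟨185⟩| = 448 / 56 = 8.

8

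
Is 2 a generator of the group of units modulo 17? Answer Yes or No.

No

φ(17) = 17 − 1 = 16 = 2^4.
Test 2^(16/q) mod 17 for each prime factor q of 16:
2^8 ≡ 1 (mod 17)  [q = 2: ≡ 1 ✗]
The check at q = 2 fails, so 2 generates a proper subgroup.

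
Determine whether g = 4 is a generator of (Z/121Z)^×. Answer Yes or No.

φ(121) = φ(11^2) = 11·(11−1) = 110 = 2 · 5 · 11.
It suffices to check that the order of 4 is not a proper divisor of 110: compute 4^(110/q) for q ∈ {2, 5, 11}.
4^55 ≡ 1 (mod 121)  [q = 2: ≡ 1 ✗]
4^22 ≡ 27 (mod 121)  [q = 5: ≢ 1 ✓]
4^10 ≡ 111 (mod 121)  [q = 11: ≢ 1 ✓]
The check at q = 2 fails, so 4 generates a proper subgroup.

No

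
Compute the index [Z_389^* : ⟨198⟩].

1

The order of 198 must divide φ(389) = 389 − 1 = 388 = 2^2 · 97.
Divisors of 388: 1, 2, 4, 97, 194, 388.
Test each divisor d:
198^1 ≡ 198
198^2 ≡ 304
198^4 ≡ 223
198^97 ≡ 274
198^194 ≡ 388
198^388 ≡ 1
The order of 198 is 388, so the subgroup it generates has 388 elements.
The index is φ(389) / ord(198) = 388 / 388 = 1.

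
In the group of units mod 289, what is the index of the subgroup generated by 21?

4

By Lagrange's theorem, ord_289(21) divides φ(289) = φ(17^2) = 17·(17−1) = 272 = 2^4 · 17.
Divisors of 272: 1, 2, 4, 8, 16, 17, 34, 68, 136, 272.
Evaluate successive powers at the divisors of 272:
21^1 ≡ 21 (mod 289)
21^2 ≡ 152 (mod 289)
21^4 ≡ 273 (mod 289)
21^8 ≡ 256 (mod 289)
21^16 ≡ 222 (mod 289)
21^17 ≡ 38 (mod 289)
21^34 ≡ 288 (mod 289)
21^68 ≡ 1 (mod 289) ✓
The order of 21 is 68, so the subgroup it generates has 68 elements.
Index = |(Z/289Z)^×| / |⟨21⟩| = 272 / 68 = 4.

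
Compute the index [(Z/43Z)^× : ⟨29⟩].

1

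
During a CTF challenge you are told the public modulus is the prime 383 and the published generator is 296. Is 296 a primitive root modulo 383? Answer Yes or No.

φ(383) = 383 − 1 = 382 = 2 · 191.
An element g generates (Z/383Z)^× iff g^(382/q) ≢ 1 (mod 383) for each prime q ∈ {2, 191}.
296^191 ≡ 382 (mod 383)  [q = 2: ≢ 1 ✓]
296^2 ≡ 292 (mod 383)  [q = 191: ≢ 1 ✓]
Every test exponent gives a nontrivial residue, hence 296 generates the full group.

Yes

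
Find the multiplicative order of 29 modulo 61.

Since 29 ∈ (Z/61Z)^×, its order divides φ(61) = 61 − 1 = 60 = 2^2 · 3 · 5.
Divisors of 60: 1, 2, 3, 4, 5, 6, 10, 12, 15, 20, 30, 60.
Test each divisor d:
29^1 ≡ 29 (mod 61)
29^2 ≡ 48 (mod 61)
29^3 ≡ 50 (mod 61)
29^4 ≡ 47 (mod 61)
29^5 ≡ 21 (mod 61)
29^6 ≡ 60 (mod 61)
29^10 ≡ 14 (mod 61)
29^12 ≡ 1 (mod 61) ✓
So ord_61(29) = 12.

12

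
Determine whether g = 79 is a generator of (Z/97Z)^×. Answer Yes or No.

φ(97) = 97 − 1 = 96 = 2^5 · 3.
79 is a primitive root mod 97 iff 79^(φ(97)/q) ≢ 1 for every prime q | φ(97), i.e. q ∈ {2, 3}.
79^48 ≡ 1 (mod 97)  [q = 2: ≡ 1 ✗]
79^32 ≡ 1 (mod 97)  [q = 3: ≡ 1 ✗]
79^48 ≡ 1 shows ord(79) | 48, strictly less than φ(97); not a primitive root.

No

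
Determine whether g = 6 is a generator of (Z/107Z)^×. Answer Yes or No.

Yes

φ(107) = 107 − 1 = 106 = 2 · 53.
6 is a primitive root mod 107 iff 6^(φ(107)/q) ≢ 1 for every prime q | φ(107), i.e. q ∈ {2, 53}.
6^53 ≡ 106 (mod 107)  [q = 2: ≢ 1 ✓]
6^2 ≡ 36 (mod 107)  [q = 53: ≢ 1 ✓]
Every test exponent gives a nontrivial residue, hence 6 generates the full group.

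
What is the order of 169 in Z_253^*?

55

By Lagrange's theorem, ord_253(169) divides φ(253) = φ(11·23) = (11−1)·(23−1) = 10·22 = 220 = 2^2 · 5 · 11.
Divisors of 220: 1, 2, 4, 5, 10, 11, 20, 22, 44, 55, 110, 220.
Test each divisor d:
169^1 ≡ 169 (mod 253)
169^2 ≡ 225 (mod 253)
169^4 ≡ 25 (mod 253)
169^5 ≡ 177 (mod 253)
169^10 ≡ 210 (mod 253)
169^11 ≡ 70 (mod 253)
169^20 ≡ 78 (mod 253)
169^22 ≡ 93 (mod 253)
169^44 ≡ 47 (mod 253)
169^55 ≡ 1 (mod 253) ✓
The smallest such exponent is 55, so the order of 169 is 55.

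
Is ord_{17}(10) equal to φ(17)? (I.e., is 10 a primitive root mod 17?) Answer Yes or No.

Yes

φ(17) = 17 − 1 = 16 = 2^4.
An element g generates (Z/17Z)^× iff g^(16/q) ≢ 1 (mod 17) for each prime q ∈ {2}.
10^8 ≡ 16 (mod 17)  [q = 2: ≢ 1 ✓]
All checks pass, so 10 has order 16 and is a primitive root modulo 17.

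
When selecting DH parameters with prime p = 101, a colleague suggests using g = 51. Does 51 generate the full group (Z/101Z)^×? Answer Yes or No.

φ(101) = 101 − 1 = 100 = 2^2 · 5^2.
51 is a primitive root mod 101 iff 51^(φ(101)/q) ≢ 1 for every prime q | φ(101), i.e. q ∈ {2, 5}.
51^50 ≡ 100 (mod 101)  [q = 2: ≢ 1 ✓]
51^20 ≡ 84 (mod 101)  [q = 5: ≢ 1 ✓]
Every test exponent gives a nontrivial residue, hence 51 generates the full group.

Yes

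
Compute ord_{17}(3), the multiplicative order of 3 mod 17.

16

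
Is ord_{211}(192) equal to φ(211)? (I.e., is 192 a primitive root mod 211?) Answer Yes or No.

No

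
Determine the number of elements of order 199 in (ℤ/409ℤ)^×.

0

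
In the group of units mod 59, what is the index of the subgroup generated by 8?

1

Since 8 ∈ (Z/59Z)^×, its order divides φ(59) = 59 − 1 = 58 = 2 · 29.
Divisors of 58: 1, 2, 29, 58.
Evaluate successive powers at the divisors of 58:
8^1 ≡ 8 (mod 59)
8^2 ≡ 5 (mod 59)
8^29 ≡ 58 (mod 59)
8^58 ≡ 1 (mod 59) ✓
The order of 8 is 58, so the subgroup it generates has 58 elements.
[(Z/59Z)^× : ⟨8⟩] = 58/58 = 1.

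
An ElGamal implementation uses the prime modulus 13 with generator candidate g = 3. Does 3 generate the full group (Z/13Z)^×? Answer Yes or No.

φ(13) = 13 − 1 = 12 = 2^2 · 3.
3 is a primitive root mod 13 iff 3^(φ(13)/q) ≢ 1 for every prime q | φ(13), i.e. q ∈ {2, 3}.
3^6 ≡ 1 (mod 13)  [q = 2: ≡ 1 ✗]
3^4 ≡ 3 (mod 13)  [q = 3: ≢ 1 ✓]
Since 3^6 ≡ 1, the order of 3 divides 6 < 12, so 3 is not a primitive root.

No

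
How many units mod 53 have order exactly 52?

φ(53) = 53 − 1 = 52 = 2^2 · 13.
Since (Z/53Z)^× is cyclic of order 52, the number of elements of order d is φ(d) when d | 52 and 0 otherwise.
52 = 2^2 · 13 divides 52, and φ(52) = 24.

24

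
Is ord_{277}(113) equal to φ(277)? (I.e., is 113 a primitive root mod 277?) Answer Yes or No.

No

φ(277) = 277 − 1 = 276 = 2^2 · 3 · 23.
Test 113^(276/q) mod 277 for each prime factor q of 276:
113^138 ≡ 1 (mod 277)  [q = 2: ≡ 1 ✗]
113^92 ≡ 1 (mod 277)  [q = 3: ≡ 1 ✗]
113^12 ≡ 256 (mod 277)  [q = 23: ≢ 1 ✓]
Since 113^138 ≡ 1, the order of 113 divides 138 < 276, so 113 is not a primitive root.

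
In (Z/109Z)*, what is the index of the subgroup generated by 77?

3

The order of 77 must divide φ(109) = 109 − 1 = 108 = 2^2 · 3^3.
Divisors of 108: 1, 2, 3, 4, 6, 9, 12, 18, 27, 36, 54, 108.
Check 77^d mod 109 for each divisor in increasing order:
77^1 ≡ 77 (mod 109)
77^2 ≡ 43 (mod 109)
77^3 ≡ 41 (mod 109)
77^4 ≡ 105 (mod 109)
77^6 ≡ 46 (mod 109)
77^9 ≡ 33 (mod 109)
77^12 ≡ 45 (mod 109)
77^18 ≡ 108 (mod 109)
77^27 ≡ 76 (mod 109)
77^36 ≡ 1 (mod 109) ✓
The order of 77 is 36, so the subgroup it generates has 36 elements.
[(Z/109Z)^× : ⟨77⟩] = 108/36 = 3.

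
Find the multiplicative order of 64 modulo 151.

The order of 64 must divide φ(151) = 151 − 1 = 150 = 2 · 3 · 5^2.
Divisors of 150: 1, 2, 3, 5, 6, 10, 15, 25, 30, 50, 75, 150.
Compute 64^d (mod 151) for the divisors d until we hit 1:
64^1 ≡ 64 (mod 151)
64^2 ≡ 19 (mod 151)
64^3 ≡ 8 (mod 151)
64^5 ≡ 1 (mod 151) ✓
The smallest such exponent is 5, so the order of 64 is 5.

5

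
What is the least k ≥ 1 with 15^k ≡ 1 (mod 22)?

5

The order of 15 must divide φ(22) = φ(2)·φ(11) = 1·10 = 10 = 2 · 5.
Divisors of 10: 1, 2, 5, 10.
Check 15^d mod 22 for each divisor in increasing order:
15^1 ≡ 15 (mod 22)
15^2 ≡ 5 (mod 22)
15^5 ≡ 1 (mod 22) ✓
The smallest such exponent is 5, so the order of 15 is 5.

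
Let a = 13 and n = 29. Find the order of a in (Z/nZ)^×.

14

By Lagrange's theorem, ord_29(13) divides φ(29) = 29 − 1 = 28 = 2^2 · 7.
Divisors of 28: 1, 2, 4, 7, 14, 28.
Compute 13^d (mod 29) for the divisors d until we hit 1:
13^1 ≡ 13 (mod 29)
13^2 ≡ 24 (mod 29)
13^4 ≡ 25 (mod 29)
13^7 ≡ 28 (mod 29)
13^14 ≡ 1 (mod 29) ✓
Therefore the multiplicative order of 13 modulo 29 is 14.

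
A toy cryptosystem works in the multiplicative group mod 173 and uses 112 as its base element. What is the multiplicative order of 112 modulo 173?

Since 112 ∈ (Z/173Z)^×, its order divides φ(173) = 173 − 1 = 172 = 2^2 · 43.
Divisors of 172: 1, 2, 4, 43, 86, 172.
Test each divisor d:
112^1 ≡ 112 (mod 173)
112^2 ≡ 88 (mod 173)
112^4 ≡ 132 (mod 173)
112^43 ≡ 93 (mod 173)
112^86 ≡ 172 (mod 173)
112^172 ≡ 1 (mod 173) ✓
Therefore the multiplicative order of 112 modulo 173 is 172.

172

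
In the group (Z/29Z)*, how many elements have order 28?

12

φ(29) = 29 − 1 = 28 = 2^2 · 7.
In a cyclic group of order 28, there are φ(d) elements of order d for each divisor d of 28, and zero for non-divisors.
28 = 2^2 · 7 divides 28, and φ(28) = 12.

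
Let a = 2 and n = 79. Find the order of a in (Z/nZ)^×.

39

Since 2 ∈ (Z/79Z)^×, its order divides φ(79) = 79 − 1 = 78 = 2 · 3 · 13.
Divisors of 78: 1, 2, 3, 6, 13, 26, 39, 78.
Evaluate successive powers at the divisors of 78:
2^1 ≡ 2 (mod 79)
2^2 ≡ 4 (mod 79)
2^3 ≡ 8 (mod 79)
2^6 ≡ 64 (mod 79)
2^13 ≡ 55 (mod 79)
2^26 ≡ 23 (mod 79)
2^39 ≡ 1 (mod 79) ✓
Hence ord(2) = 39.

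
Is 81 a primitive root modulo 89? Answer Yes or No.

No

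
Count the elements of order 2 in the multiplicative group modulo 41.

1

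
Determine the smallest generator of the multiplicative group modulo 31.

φ(31) = 31 − 1 = 30 = 2 · 3 · 5.
Test candidates g = 2, 3, … against the prime factors q ∈ {2, 3, 5} of φ(31): g is a generator iff g^(30/q) ≢ 1 for every such q.
g = 2: 2^15 ≡ 1 — hits 1, so not a primitive root.
g = 3: 3^15 ≡ 30; 3^10 ≡ 25; 3^6 ≡ 16 — none is 1, so 3 is a primitive root.
Hence the least primitive root of 31 is 3.

3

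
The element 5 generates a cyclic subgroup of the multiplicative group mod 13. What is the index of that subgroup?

3

ord(5) | φ(13) = 13 − 1 = 12 = 2^2 · 3.
Divisors of 12: 1, 2, 3, 4, 6, 12.
Check 5^d mod 13 for each divisor in increasing order:
5^1 ≡ 5 (mod 13)
5^2 ≡ 12 (mod 13)
5^3 ≡ 8 (mod 13)
5^4 ≡ 1 (mod 13) ✓
So ord_13(5) = 4, hence |⟨5⟩| = 4.
[(Z/13Z)^× : ⟨5⟩] = 12/4 = 3.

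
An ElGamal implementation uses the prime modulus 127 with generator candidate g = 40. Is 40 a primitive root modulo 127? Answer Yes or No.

φ(127) = 127 − 1 = 126 = 2 · 3^2 · 7.
An element g generates (Z/127Z)^× iff g^(126/q) ≢ 1 (mod 127) for each prime q ∈ {2, 3, 7}.
40^63 ≡ 126 (mod 127)  [q = 2: ≢ 1 ✓]
40^42 ≡ 1 (mod 127)  [q = 3: ≡ 1 ✗]
40^18 ≡ 16 (mod 127)  [q = 7: ≢ 1 ✓]
Since 40^42 ≡ 1, the order of 40 divides 42 < 126, so 40 is not a primitive root.

No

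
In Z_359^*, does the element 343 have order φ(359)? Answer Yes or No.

φ(359) = 359 − 1 = 358 = 2 · 179.
An element g generates (Z/359Z)^× iff g^(358/q) ≢ 1 (mod 359) for each prime q ∈ {2, 179}.
343^179 ≡ 358 (mod 359)  [q = 2: ≢ 1 ✓]
343^2 ≡ 256 (mod 359)  [q = 179: ≢ 1 ✓]
None equal 1, so ord_359(343) = 358: 343 is a primitive root.

Yes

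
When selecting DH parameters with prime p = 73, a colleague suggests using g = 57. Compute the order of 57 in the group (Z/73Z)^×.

18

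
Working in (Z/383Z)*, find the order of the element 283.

382

ord(283) | φ(383) = 383 − 1 = 382 = 2 · 191.
Divisors of 382: 1, 2, 191, 382.
Check 283^d mod 383 for each divisor in increasing order:
283^1 ≡ 283 (mod 383)
283^2 ≡ 42 (mod 383)
283^191 ≡ 382 (mod 383)
283^382 ≡ 1 (mod 383) ✓
The smallest such exponent is 382, so the order of 283 is 382.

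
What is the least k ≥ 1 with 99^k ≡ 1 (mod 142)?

70

By Lagrange's theorem, ord_142(99) divides φ(142) = φ(2)·φ(71) = 1·70 = 70 = 2 · 5 · 7.
Divisors of 70: 1, 2, 5, 7, 10, 14, 35, 70.
Test each divisor d:
99^1 ≡ 99 (mod 142)
99^2 ≡ 3 (mod 142)
99^5 ≡ 39 (mod 142)
99^7 ≡ 117 (mod 142)
99^10 ≡ 101 (mod 142)
99^14 ≡ 57 (mod 142)
99^35 ≡ 141 (mod 142)
99^70 ≡ 1 (mod 142) ✓
Hence ord(99) = 70.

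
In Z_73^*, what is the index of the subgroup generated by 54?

The order of 54 must divide φ(73) = 73 − 1 = 72 = 2^3 · 3^2.
Divisors of 72: 1, 2, 3, 4, 6, 8, 9, 12, 18, 24, 36, 72.
Compute 54^d (mod 73) for the divisors d until we hit 1:
54^1 ≡ 54
54^2 ≡ 69
54^3 ≡ 3
54^4 ≡ 16
54^6 ≡ 9
54^8 ≡ 37
54^9 ≡ 27
54^12 ≡ 8
54^18 ≡ 72
54^24 ≡ 64
54^36 ≡ 1
The order of 54 is 36, so the subgroup it generates has 36 elements.
Index = |(Z/73Z)^×| / |⟨54⟩| = 72 / 36 = 2.

2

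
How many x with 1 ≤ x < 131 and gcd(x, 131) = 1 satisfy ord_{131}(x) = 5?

4

φ(131) = 131 − 1 = 130 = 2 · 5 · 13.
In a cyclic group of order 130, there are φ(d) elements of order d for each divisor d of 130, and zero for non-divisors.
5 | 130, and φ(5) = 5 − 1 = 4.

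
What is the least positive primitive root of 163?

2

φ(163) = 163 − 1 = 162 = 2 · 3^4.
Test candidates g = 2, 3, … against the prime factors q ∈ {2, 3} of φ(163): g is a generator iff g^(162/q) ≢ 1 for every such q.
g = 2: 2^81 ≡ 162; 2^54 ≡ 104 — none is 1, so 2 is a primitive root.
So 2 is the smallest generator of (Z/163Z)^×.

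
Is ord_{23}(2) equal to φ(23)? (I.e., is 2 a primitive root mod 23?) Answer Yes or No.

No

φ(23) = 23 − 1 = 22 = 2 · 11.
Test 2^(22/q) mod 23 for each prime factor q of 22:
2^11 ≡ 1 (mod 23)  [q = 2: ≡ 1 ✗]
2^2 ≡ 4 (mod 23)  [q = 11: ≢ 1 ✓]
The check at q = 2 fails, so 2 generates a proper subgroup.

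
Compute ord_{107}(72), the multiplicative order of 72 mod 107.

106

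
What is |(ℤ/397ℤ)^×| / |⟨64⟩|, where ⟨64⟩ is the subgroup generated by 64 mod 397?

18

By Lagrange's theorem, ord_397(64) divides φ(397) = 397 − 1 = 396 = 2^2 · 3^2 · 11.
Divisors of 396: 1, 2, 3, 4, 6, 9, 11, 12, 18, 22, 33, 36, 44, 66, 99, 132, 198, 396.
Test each divisor d:
64^1 ≡ 64 (mod 397)
64^2 ≡ 126 (mod 397)
64^3 ≡ 124 (mod 397)
64^4 ≡ 393 (mod 397)
64^6 ≡ 290 (mod 397)
64^9 ≡ 230 (mod 397)
64^11 ≡ 396 (mod 397)
64^12 ≡ 333 (mod 397)
64^18 ≡ 99 (mod 397)
64^22 ≡ 1 (mod 397) ✓
So ord_397(64) = 22, hence |⟨64⟩| = 22.
The index is φ(397) / ord(64) = 396 / 22 = 18.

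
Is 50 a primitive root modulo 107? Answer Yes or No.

Yes

φ(107) = 107 − 1 = 106 = 2 · 53.
50 is a primitive root mod 107 iff 50^(φ(107)/q) ≢ 1 for every prime q | φ(107), i.e. q ∈ {2, 53}.
50^53 ≡ 106 (mod 107)  [q = 2: ≢ 1 ✓]
50^2 ≡ 39 (mod 107)  [q = 53: ≢ 1 ✓]
All checks pass, so 50 has order 106 and is a primitive root modulo 107.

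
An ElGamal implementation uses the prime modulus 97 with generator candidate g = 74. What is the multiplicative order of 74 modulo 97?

96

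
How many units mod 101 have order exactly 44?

0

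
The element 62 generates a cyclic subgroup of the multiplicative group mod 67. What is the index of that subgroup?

Since 62 ∈ (Z/67Z)^×, its order divides φ(67) = 67 − 1 = 66 = 2 · 3 · 11.
Divisors of 66: 1, 2, 3, 6, 11, 22, 33, 66.
Compute 62^d (mod 67) for the divisors d until we hit 1:
62^1 ≡ 62
62^2 ≡ 25
62^3 ≡ 9
62^6 ≡ 14
62^11 ≡ 1
The order of 62 is 11, so the subgroup it generates has 11 elements.
The index is φ(67) / ord(62) = 66 / 11 = 6.

6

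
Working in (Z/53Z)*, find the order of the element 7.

26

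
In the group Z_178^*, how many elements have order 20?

0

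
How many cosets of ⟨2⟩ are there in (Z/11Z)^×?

1

By Lagrange's theorem, ord_11(2) divides φ(11) = 11 − 1 = 10 = 2 · 5.
Divisors of 10: 1, 2, 5, 10.
Check 2^d mod 11 for each divisor in increasing order:
2^1 ≡ 2 (mod 11)
2^2 ≡ 4 (mod 11)
2^5 ≡ 10 (mod 11)
2^10 ≡ 1 (mod 11) ✓
Thus |⟨2⟩| = ord(2) = 10.
[(Z/11Z)^× : ⟨2⟩] = 10/10 = 1.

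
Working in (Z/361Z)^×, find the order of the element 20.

Since 20 ∈ (Z/361Z)^×, its order divides φ(361) = φ(19^2) = 19·(19−1) = 342 = 2 · 3^2 · 19.
Divisors of 342: 1, 2, 3, 6, 9, 18, 19, 38, 57, 114, 171, 342.
Compute 20^d (mod 361) for the divisors d until we hit 1:
20^1 ≡ 20 (mod 361)
20^2 ≡ 39 (mod 361)
20^3 ≡ 58 (mod 361)
20^6 ≡ 115 (mod 361)
20^9 ≡ 172 (mod 361)
20^18 ≡ 343 (mod 361)
20^19 ≡ 1 (mod 361) ✓
Therefore the multiplicative order of 20 modulo 361 is 19.

19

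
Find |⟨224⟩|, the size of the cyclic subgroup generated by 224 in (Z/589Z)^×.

90

The order of 224 must divide φ(589) = φ(19·31) = (19−1)·(31−1) = 18·30 = 540 = 2^2 · 3^3 · 5.
Divisors of 540: 1, 2, 3, 4, 5, 6, 9, 10, 12, 15, 18, 20, 27, 30, 36, 45, 54, 60, 90, 108, 135, 180, 270, 540.
Check 224^d mod 589 for each divisor in increasing order:
224^1 ≡ 224 (mod 589)
224^2 ≡ 111 (mod 589)
224^3 ≡ 126 (mod 589)
224^4 ≡ 541 (mod 589)
224^5 ≡ 439 (mod 589)
224^6 ≡ 562 (mod 589)
224^9 ≡ 132 (mod 589)
224^10 ≡ 118 (mod 589)
224^12 ≡ 140 (mod 589)
224^15 ≡ 559 (mod 589)
224^18 ≡ 343 (mod 589)
224^20 ≡ 377 (mod 589)
224^27 ≡ 512 (mod 589)
224^30 ≡ 311 (mod 589)
224^36 ≡ 438 (mod 589)
224^45 ≡ 94 (mod 589)
224^54 ≡ 39 (mod 589)
224^60 ≡ 125 (mod 589)
224^90 ≡ 1 (mod 589) ✓
So ord_589(224) = 90.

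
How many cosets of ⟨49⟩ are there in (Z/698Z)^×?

2

By Lagrange's theorem, ord_698(49) divides φ(698) = φ(2)·φ(349) = 1·348 = 348 = 2^2 · 3 · 29.
Divisors of 348: 1, 2, 3, 4, 6, 12, 29, 58, 87, 116, 174, 348.
Compute 49^d (mod 698) for the divisors d until we hit 1:
49^1 ≡ 49 (mod 698)
49^2 ≡ 307 (mod 698)
49^3 ≡ 385 (mod 698)
49^4 ≡ 19 (mod 698)
49^6 ≡ 249 (mod 698)
49^12 ≡ 577 (mod 698)
49^29 ≡ 227 (mod 698)
49^58 ≡ 575 (mod 698)
49^87 ≡ 697 (mod 698)
49^116 ≡ 471 (mod 698)
49^174 ≡ 1 (mod 698) ✓
So ord_698(49) = 174, hence |⟨49⟩| = 174.
Index = |(Z/698Z)^×| / |⟨49⟩| = 348 / 174 = 2.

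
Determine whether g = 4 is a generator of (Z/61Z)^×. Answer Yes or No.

No

φ(61) = 61 − 1 = 60 = 2^2 · 3 · 5.
It suffices to check that the order of 4 is not a proper divisor of 60: compute 4^(60/q) for q ∈ {2, 3, 5}.
4^30 ≡ 1 (mod 61)  [q = 2: ≡ 1 ✗]
4^20 ≡ 13 (mod 61)  [q = 3: ≢ 1 ✓]
4^12 ≡ 20 (mod 61)  [q = 5: ≢ 1 ✓]
Since 4^30 ≡ 1, the order of 4 divides 30 < 60, so 4 is not a primitive root.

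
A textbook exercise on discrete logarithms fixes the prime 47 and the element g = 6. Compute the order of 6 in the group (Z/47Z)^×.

23

ord(6) | φ(47) = 47 − 1 = 46 = 2 · 23.
Divisors of 46: 1, 2, 23, 46.
Check 6^d mod 47 for each divisor in increasing order:
6^1 ≡ 6 (mod 47)
6^2 ≡ 36 (mod 47)
6^23 ≡ 1 (mod 47) ✓
Hence ord(6) = 23.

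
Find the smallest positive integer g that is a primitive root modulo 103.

5

φ(103) = 103 − 1 = 102 = 2 · 3 · 17.
g is a primitive root iff g^(102/q) ≢ 1 (mod 103) for each prime q ∈ {2, 3, 17}.
g = 2: 2^51 ≡ 1 — hits 1, so not a primitive root.
g = 3: 3^51 ≡ 102; 3^34 ≡ 1 — hits 1, so not a primitive root.
g = 4: 4^51 ≡ 1 — hits 1, so not a primitive root.
g = 5: 5^51 ≡ 102; 5^34 ≡ 56; 5^6 ≡ 72 — none is 1, so 5 is a primitive root.
Hence the least primitive root of 103 is 5.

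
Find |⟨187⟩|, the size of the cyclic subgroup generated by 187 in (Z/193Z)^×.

96

ord(187) | φ(193) = 193 − 1 = 192 = 2^6 · 3.
Divisors of 192: 1, 2, 3, 4, 6, 8, 12, 16, 24, 32, 48, 64, 96, 192.
Compute 187^d (mod 193) for the divisors d until we hit 1:
187^1 ≡ 187
187^2 ≡ 36
187^3 ≡ 170
187^4 ≡ 138
187^6 ≡ 143
187^8 ≡ 130
187^12 ≡ 184
187^16 ≡ 109
187^24 ≡ 81
187^32 ≡ 108
187^48 ≡ 192
187^64 ≡ 84
187^96 ≡ 1
Hence ord(187) = 96.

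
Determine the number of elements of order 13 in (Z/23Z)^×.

0

φ(23) = 23 − 1 = 22 = 2 · 11.
Since (Z/23Z)^× is cyclic of order 22, the number of elements of order d is φ(d) when d | 22 and 0 otherwise.
Here 22 is not a multiple of 13, so there are no elements of order 13.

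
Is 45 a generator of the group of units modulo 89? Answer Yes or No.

No

φ(89) = 89 − 1 = 88 = 2^3 · 11.
45 is a primitive root mod 89 iff 45^(φ(89)/q) ≢ 1 for every prime q | φ(89), i.e. q ∈ {2, 11}.
45^44 ≡ 1 (mod 89)  [q = 2: ≡ 1 ✗]
45^8 ≡ 8 (mod 89)  [q = 11: ≢ 1 ✓]
Since 45^44 ≡ 1, the order of 45 divides 44 < 88, so 45 is not a primitive root.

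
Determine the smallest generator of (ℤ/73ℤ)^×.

5

φ(73) = 73 − 1 = 72 = 2^3 · 3^2.
g is a primitive root iff g^(72/q) ≢ 1 (mod 73) for each prime q ∈ {2, 3}.
g = 2: 2^36 ≡ 1 — hits 1, so not a primitive root.
g = 3: 3^36 ≡ 1 — hits 1, so not a primitive root.
g = 4: 4^36 ≡ 1 — hits 1, so not a primitive root.
g = 5: 5^36 ≡ 72; 5^24 ≡ 8 — none is 1, so 5 is a primitive root.
The smallest primitive root modulo 73 is 5.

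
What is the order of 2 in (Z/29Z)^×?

ord(2) | φ(29) = 29 − 1 = 28 = 2^2 · 7.
Divisors of 28: 1, 2, 4, 7, 14, 28.
Evaluate successive powers at the divisors of 28:
2^1 ≡ 2 (mod 29)
2^2 ≡ 4 (mod 29)
2^4 ≡ 16 (mod 29)
2^7 ≡ 12 (mod 29)
2^14 ≡ 28 (mod 29)
2^28 ≡ 1 (mod 29) ✓
Therefore the multiplicative order of 2 modulo 29 is 28.

28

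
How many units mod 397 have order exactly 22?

10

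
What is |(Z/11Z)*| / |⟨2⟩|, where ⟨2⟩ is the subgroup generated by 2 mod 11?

ord(2) | φ(11) = 11 − 1 = 10 = 2 · 5.
Divisors of 10: 1, 2, 5, 10.
Test each divisor d:
2^1 ≡ 2
2^2 ≡ 4
2^5 ≡ 10
2^10 ≡ 1
So ord_11(2) = 10, hence |⟨2⟩| = 10.
Index = |(Z/11Z)^×| / |⟨2⟩| = 10 / 10 = 1.

1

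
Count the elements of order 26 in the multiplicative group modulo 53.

φ(53) = 53 − 1 = 52 = 2^2 · 13.
Since (Z/53Z)^× is cyclic of order 52, the number of elements of order d is φ(d) when d | 52 and 0 otherwise.
26 = 2 · 13 divides 52, and φ(26) = 12.

12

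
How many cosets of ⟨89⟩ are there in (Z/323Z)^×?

8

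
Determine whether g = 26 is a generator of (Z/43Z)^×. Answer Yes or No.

Yes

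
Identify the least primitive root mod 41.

6

φ(41) = 41 − 1 = 40 = 2^3 · 5.
Test candidates g = 2, 3, … against the prime factors q ∈ {2, 5} of φ(41): g is a generator iff g^(40/q) ≢ 1 for every such q.
g = 2: 2^20 ≡ 1 — hits 1, so not a primitive root.
g = 3: 3^20 ≡ 40; 3^8 ≡ 1 — hits 1, so not a primitive root.
g = 4: 4^20 ≡ 1 — hits 1, so not a primitive root.
g = 5: 5^20 ≡ 1 — hits 1, so not a primitive root.
g = 6: 6^20 ≡ 40; 6^8 ≡ 10 — none is 1, so 6 is a primitive root.
Hence the least primitive root of 41 is 6.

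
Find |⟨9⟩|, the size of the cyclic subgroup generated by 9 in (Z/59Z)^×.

29

Since 9 ∈ (Z/59Z)^×, its order divides φ(59) = 59 − 1 = 58 = 2 · 29.
Divisors of 58: 1, 2, 29, 58.
Compute 9^d (mod 59) for the divisors d until we hit 1:
9^1 ≡ 9 (mod 59)
9^2 ≡ 22 (mod 59)
9^29 ≡ 1 (mod 59) ✓
The smallest such exponent is 29, so the order of 9 is 29.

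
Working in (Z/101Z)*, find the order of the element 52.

25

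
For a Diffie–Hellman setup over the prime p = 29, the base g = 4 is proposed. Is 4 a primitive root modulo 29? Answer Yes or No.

φ(29) = 29 − 1 = 28 = 2^2 · 7.
4 is a primitive root mod 29 iff 4^(φ(29)/q) ≢ 1 for every prime q | φ(29), i.e. q ∈ {2, 7}.
4^14 ≡ 1 (mod 29)  [q = 2: ≡ 1 ✗]
4^4 ≡ 24 (mod 29)  [q = 7: ≢ 1 ✓]
The check at q = 2 fails, so 4 generates a proper subgroup.

No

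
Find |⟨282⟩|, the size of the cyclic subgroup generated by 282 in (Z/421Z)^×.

By Lagrange's theorem, ord_421(282) divides φ(421) = 421 − 1 = 420 = 2^2 · 3 · 5 · 7.
Divisors of 420: 1, 2, 3, 4, 5, 6, 7, 10, 12, 14, 15, 20, 21, 28, 30, 35, 42, 60, 70, 84, 105, 140, 210, 420.
Evaluate successive powers at the divisors of 420:
282^1 ≡ 282 (mod 421)
282^2 ≡ 376 (mod 421)
282^3 ≡ 361 (mod 421)
282^4 ≡ 341 (mod 421)
282^5 ≡ 174 (mod 421)
282^6 ≡ 232 (mod 421)
282^7 ≡ 169 (mod 421)
282^10 ≡ 385 (mod 421)
282^12 ≡ 357 (mod 421)
282^14 ≡ 354 (mod 421)
282^15 ≡ 51 (mod 421)
282^20 ≡ 33 (mod 421)
282^21 ≡ 44 (mod 421)
282^28 ≡ 279 (mod 421)
282^30 ≡ 75 (mod 421)
282^35 ≡ 420 (mod 421)
282^42 ≡ 252 (mod 421)
282^60 ≡ 152 (mod 421)
282^70 ≡ 1 (mod 421) ✓
Hence ord(282) = 70.

70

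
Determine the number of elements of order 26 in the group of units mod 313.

φ(313) = 313 − 1 = 312 = 2^3 · 3 · 13.
(Z/313Z)^× is cyclic (|G| = 312); a cyclic group of order m has exactly φ(d) elements of each order d | m, and none otherwise.
26 = 2 · 13 divides 312, and φ(26) = 12.

12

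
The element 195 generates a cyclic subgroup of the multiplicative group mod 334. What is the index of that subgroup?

Since 195 ∈ (Z/334Z)^×, its order divides φ(334) = φ(2)·φ(167) = 1·166 = 166 = 2 · 83.
Divisors of 166: 1, 2, 83, 166.
Check 195^d mod 334 for each divisor in increasing order:
195^1 ≡ 195
195^2 ≡ 283
195^83 ≡ 1
Thus |⟨195⟩| = ord(195) = 83.
Index = |(Z/334Z)^×| / |⟨195⟩| = 166 / 83 = 2.

2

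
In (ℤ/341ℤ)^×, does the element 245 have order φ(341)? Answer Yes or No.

No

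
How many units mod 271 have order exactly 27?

φ(271) = 271 − 1 = 270 = 2 · 3^3 · 5.
(Z/271Z)^× is cyclic (|G| = 270); a cyclic group of order m has exactly φ(d) elements of each order d | m, and none otherwise.
27 = 3^3 divides 270, and φ(27) = 18.

18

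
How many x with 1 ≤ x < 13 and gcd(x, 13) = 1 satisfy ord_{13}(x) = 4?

2

φ(13) = 13 − 1 = 12 = 2^2 · 3.
In a cyclic group of order 12, there are φ(d) elements of order d for each divisor d of 12, and zero for non-divisors.
4 = 2^2 divides 12, and φ(4) = 2.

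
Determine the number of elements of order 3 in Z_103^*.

2

φ(103) = 103 − 1 = 102 = 2 · 3 · 17.
Since (Z/103Z)^× is cyclic of order 102, the number of elements of order d is φ(d) when d | 102 and 0 otherwise.
3 | 102, and φ(3) = 3 − 1 = 2.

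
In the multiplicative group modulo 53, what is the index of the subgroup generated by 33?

By Lagrange's theorem, ord_53(33) divides φ(53) = 53 − 1 = 52 = 2^2 · 13.
Divisors of 52: 1, 2, 4, 13, 26, 52.
Test each divisor d:
33^1 ≡ 33 (mod 53)
33^2 ≡ 29 (mod 53)
33^4 ≡ 46 (mod 53)
33^13 ≡ 23 (mod 53)
33^26 ≡ 52 (mod 53)
33^52 ≡ 1 (mod 53) ✓
So ord_53(33) = 52, hence |⟨33⟩| = 52.
Index = |(Z/53Z)^×| / |⟨33⟩| = 52 / 52 = 1.

1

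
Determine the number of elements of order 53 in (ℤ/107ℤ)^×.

52

φ(107) = 107 − 1 = 106 = 2 · 53.
In a cyclic group of order 106, there are φ(d) elements of order d for each divisor d of 106, and zero for non-divisors.
53 | 106, and φ(53) = 53 − 1 = 52.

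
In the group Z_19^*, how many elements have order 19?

φ(19) = 19 − 1 = 18 = 2 · 3^2.
(Z/19Z)^× is cyclic (|G| = 18); a cyclic group of order m has exactly φ(d) elements of each order d | m, and none otherwise.
19 does not divide 18, so no element of (Z/19Z)^× has order 19.

0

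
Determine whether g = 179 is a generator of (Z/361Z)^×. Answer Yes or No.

φ(361) = φ(19^2) = 19·(19−1) = 342 = 2 · 3^2 · 19.
179 is a primitive root mod 361 iff 179^(φ(361)/q) ≢ 1 for every prime q | φ(361), i.e. q ∈ {2, 3, 19}.
179^171 ≡ 360 (mod 361)  [q = 2: ≢ 1 ✓]
179^114 ≡ 1 (mod 361)  [q = 3: ≡ 1 ✗]
179^18 ≡ 286 (mod 361)  [q = 19: ≢ 1 ✓]
Since 179^114 ≡ 1, the order of 179 divides 114 < 342, so 179 is not a primitive root.

No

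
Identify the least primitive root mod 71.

7

φ(71) = 71 − 1 = 70 = 2 · 5 · 7.
Test candidates g = 2, 3, … against the prime factors q ∈ {2, 5, 7} of φ(71): g is a generator iff g^(70/q) ≢ 1 for every such q.
g = 2: 2^35 ≡ 1 — hits 1, so not a primitive root.
g = 3: 3^35 ≡ 1 — hits 1, so not a primitive root.
g = 4: 4^35 ≡ 1 — hits 1, so not a primitive root.
g = 5: 5^35 ≡ 1 — hits 1, so not a primitive root.
g = 6: 6^35 ≡ 1 — hits 1, so not a primitive root.
g = 7: 7^35 ≡ 70; 7^14 ≡ 54; 7^10 ≡ 45 — none is 1, so 7 is a primitive root.
So 7 is the smallest generator of (Z/71Z)^×.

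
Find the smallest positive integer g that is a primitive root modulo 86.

3

φ(86) = φ(2)·φ(43) = 1·42 = 42 = 2 · 3 · 7.
Test candidates g = 2, 3, … against the prime factors q ∈ {2, 3, 7} of φ(86): g is a generator iff g^(42/q) ≢ 1 for every such q.
g = 2: gcd(2, 86) = 2 > 1, not a unit — skip.
g = 3: 3^21 ≡ 85; 3^14 ≡ 79; 3^6 ≡ 41 — none is 1, so 3 is a primitive root.
The smallest primitive root modulo 86 is 3.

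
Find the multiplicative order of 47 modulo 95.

36

ord(47) | φ(95) = φ(5·19) = (5−1)·(19−1) = 4·18 = 72 = 2^3 · 3^2.
Divisors of 72: 1, 2, 3, 4, 6, 8, 9, 12, 18, 24, 36, 72.
Evaluate successive powers at the divisors of 72:
47^1 ≡ 47 (mod 95)
47^2 ≡ 24 (mod 95)
47^3 ≡ 83 (mod 95)
47^4 ≡ 6 (mod 95)
47^6 ≡ 49 (mod 95)
47^8 ≡ 36 (mod 95)
47^9 ≡ 77 (mod 95)
47^12 ≡ 26 (mod 95)
47^18 ≡ 39 (mod 95)
47^24 ≡ 11 (mod 95)
47^36 ≡ 1 (mod 95) ✓
So ord_95(47) = 36.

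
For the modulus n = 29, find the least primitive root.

φ(29) = 29 − 1 = 28 = 2^2 · 7.
g is a primitive root iff g^(28/q) ≢ 1 (mod 29) for each prime q ∈ {2, 7}.
g = 2: 2^14 ≡ 28; 2^4 ≡ 16 — none is 1, so 2 is a primitive root.
Hence the least primitive root of 29 is 2.

2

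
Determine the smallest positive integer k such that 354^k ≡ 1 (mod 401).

200

Since 354 ∈ (Z/401Z)^×, its order divides φ(401) = 401 − 1 = 400 = 2^4 · 5^2.
Divisors of 400: 1, 2, 4, 5, 8, 10, 16, 20, 25, 40, 50, 80, 100, 200, 400.
Compute 354^d (mod 401) for the divisors d until we hit 1:
354^1 ≡ 354 (mod 401)
354^2 ≡ 204 (mod 401)
354^4 ≡ 313 (mod 401)
354^5 ≡ 126 (mod 401)
354^8 ≡ 125 (mod 401)
354^10 ≡ 237 (mod 401)
354^16 ≡ 387 (mod 401)
354^20 ≡ 29 (mod 401)
354^25 ≡ 45 (mod 401)
354^40 ≡ 39 (mod 401)
354^50 ≡ 20 (mod 401)
354^80 ≡ 318 (mod 401)
354^100 ≡ 400 (mod 401)
354^200 ≡ 1 (mod 401) ✓
The smallest such exponent is 200, so the order of 354 is 200.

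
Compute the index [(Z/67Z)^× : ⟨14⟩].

6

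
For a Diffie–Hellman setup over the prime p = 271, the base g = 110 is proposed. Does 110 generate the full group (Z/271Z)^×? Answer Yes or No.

No

φ(271) = 271 − 1 = 270 = 2 · 3^3 · 5.
Test 110^(270/q) mod 271 for each prime factor q of 270:
110^135 ≡ 1 (mod 271)  [q = 2: ≡ 1 ✗]
110^90 ≡ 242 (mod 271)  [q = 3: ≢ 1 ✓]
110^54 ≡ 100 (mod 271)  [q = 5: ≢ 1 ✓]
110^135 ≡ 1 shows ord(110) | 135, strictly less than φ(271); not a primitive root.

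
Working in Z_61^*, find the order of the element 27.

By Lagrange's theorem, ord_61(27) divides φ(61) = 61 − 1 = 60 = 2^2 · 3 · 5.
Divisors of 60: 1, 2, 3, 4, 5, 6, 10, 12, 15, 20, 30, 60.
Check 27^d mod 61 for each divisor in increasing order:
27^1 ≡ 27
27^2 ≡ 58
27^3 ≡ 41
27^4 ≡ 9
27^5 ≡ 60
27^6 ≡ 34
27^10 ≡ 1
Therefore the multiplicative order of 27 modulo 61 is 10.

10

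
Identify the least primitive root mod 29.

2

φ(29) = 29 − 1 = 28 = 2^2 · 7.
g is a primitive root iff g^(28/q) ≢ 1 (mod 29) for each prime q ∈ {2, 7}.
g = 2: 2^14 ≡ 28; 2^4 ≡ 16 — none is 1, so 2 is a primitive root.
The smallest primitive root modulo 29 is 2.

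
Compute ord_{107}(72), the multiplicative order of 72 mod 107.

Since 72 ∈ (Z/107Z)^×, its order divides φ(107) = 107 − 1 = 106 = 2 · 53.
Divisors of 106: 1, 2, 53, 106.
Evaluate successive powers at the divisors of 106:
72^1 ≡ 72
72^2 ≡ 48
72^53 ≡ 106
72^106 ≡ 1
Hence ord(72) = 106.

106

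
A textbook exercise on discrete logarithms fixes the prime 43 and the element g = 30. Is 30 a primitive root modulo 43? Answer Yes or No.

Yes

φ(43) = 43 − 1 = 42 = 2 · 3 · 7.
30 is a primitive root mod 43 iff 30^(φ(43)/q) ≢ 1 for every prime q | φ(43), i.e. q ∈ {2, 3, 7}.
30^21 ≡ 42 (mod 43)  [q = 2: ≢ 1 ✓]
30^14 ≡ 6 (mod 43)  [q = 3: ≢ 1 ✓]
30^6 ≡ 16 (mod 43)  [q = 7: ≢ 1 ✓]
None equal 1, so ord_43(30) = 42: 30 is a primitive root.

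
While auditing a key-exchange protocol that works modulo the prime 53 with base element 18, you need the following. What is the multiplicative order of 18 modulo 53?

ord(18) | φ(53) = 53 − 1 = 52 = 2^2 · 13.
Divisors of 52: 1, 2, 4, 13, 26, 52.
Test each divisor d:
18^1 ≡ 18
18^2 ≡ 6
18^4 ≡ 36
18^13 ≡ 23
18^26 ≡ 52
18^52 ≡ 1
Therefore the multiplicative order of 18 modulo 53 is 52.

52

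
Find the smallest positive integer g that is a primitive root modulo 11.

φ(11) = 11 − 1 = 10 = 2 · 5.
g is a primitive root iff g^(10/q) ≢ 1 (mod 11) for each prime q ∈ {2, 5}.
g = 2: 2^5 ≡ 10; 2^2 ≡ 4 — none is 1, so 2 is a primitive root.
Hence the least primitive root of 11 is 2.

2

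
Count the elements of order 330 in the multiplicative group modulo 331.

80

φ(331) = 331 − 1 = 330 = 2 · 3 · 5 · 11.
In a cyclic group of order 330, there are φ(d) elements of order d for each divisor d of 330, and zero for non-divisors.
330 = 2 · 3 · 5 · 11 divides 330, and φ(330) = 80.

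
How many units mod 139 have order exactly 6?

φ(139) = 139 − 1 = 138 = 2 · 3 · 23.
Since (Z/139Z)^× is cyclic of order 138, the number of elements of order d is φ(d) when d | 138 and 0 otherwise.
6 = 2 · 3 divides 138, and φ(6) = 2.

2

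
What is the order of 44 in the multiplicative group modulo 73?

The order of 44 must divide φ(73) = 73 − 1 = 72 = 2^3 · 3^2.
Divisors of 72: 1, 2, 3, 4, 6, 8, 9, 12, 18, 24, 36, 72.
Evaluate successive powers at the divisors of 72:
44^1 ≡ 44 (mod 73)
44^2 ≡ 38 (mod 73)
44^3 ≡ 66 (mod 73)
44^4 ≡ 57 (mod 73)
44^6 ≡ 49 (mod 73)
44^8 ≡ 37 (mod 73)
44^9 ≡ 22 (mod 73)
44^12 ≡ 65 (mod 73)
44^18 ≡ 46 (mod 73)
44^24 ≡ 64 (mod 73)
44^36 ≡ 72 (mod 73)
44^72 ≡ 1 (mod 73) ✓
So ord_73(44) = 72.

72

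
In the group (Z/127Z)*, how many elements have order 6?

φ(127) = 127 − 1 = 126 = 2 · 3^2 · 7.
Since (Z/127Z)^× is cyclic of order 126, the number of elements of order d is φ(d) when d | 126 and 0 otherwise.
6 = 2 · 3 divides 126, and φ(6) = 2.

2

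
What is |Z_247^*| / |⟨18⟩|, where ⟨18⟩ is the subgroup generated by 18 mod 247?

54

The order of 18 must divide φ(247) = φ(13·19) = (13−1)·(19−1) = 12·18 = 216 = 2^3 · 3^3.
Divisors of 216: 1, 2, 3, 4, 6, 8, 9, 12, 18, 24, 27, 36, 54, 72, 108, 216.
Compute 18^d (mod 247) for the divisors d until we hit 1:
18^1 ≡ 18 (mod 247)
18^2 ≡ 77 (mod 247)
18^3 ≡ 151 (mod 247)
18^4 ≡ 1 (mod 247) ✓
The order of 18 is 4, so the subgroup it generates has 4 elements.
[(Z/247Z)^× : ⟨18⟩] = 216/4 = 54.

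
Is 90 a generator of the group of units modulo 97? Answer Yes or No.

Yes

φ(97) = 97 − 1 = 96 = 2^5 · 3.
An element g generates (Z/97Z)^× iff g^(96/q) ≢ 1 (mod 97) for each prime q ∈ {2, 3}.
90^48 ≡ 96 (mod 97)  [q = 2: ≢ 1 ✓]
90^32 ≡ 35 (mod 97)  [q = 3: ≢ 1 ✓]
Every test exponent gives a nontrivial residue, hence 90 generates the full group.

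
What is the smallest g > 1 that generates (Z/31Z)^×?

3

φ(31) = 31 − 1 = 30 = 2 · 3 · 5.
Test candidates g = 2, 3, … against the prime factors q ∈ {2, 3, 5} of φ(31): g is a generator iff g^(30/q) ≢ 1 for every such q.
g = 2: 2^15 ≡ 1 — hits 1, so not a primitive root.
g = 3: 3^15 ≡ 30; 3^10 ≡ 25; 3^6 ≡ 16 — none is 1, so 3 is a primitive root.
The smallest primitive root modulo 31 is 3.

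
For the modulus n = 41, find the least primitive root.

6

φ(41) = 41 − 1 = 40 = 2^3 · 5.
g is a primitive root iff g^(40/q) ≢ 1 (mod 41) for each prime q ∈ {2, 5}.
g = 2: 2^20 ≡ 1 — hits 1, so not a primitive root.
g = 3: 3^20 ≡ 40; 3^8 ≡ 1 — hits 1, so not a primitive root.
g = 4: 4^20 ≡ 1 — hits 1, so not a primitive root.
g = 5: 5^20 ≡ 1 — hits 1, so not a primitive root.
g = 6: 6^20 ≡ 40; 6^8 ≡ 10 — none is 1, so 6 is a primitive root.
The smallest primitive root modulo 41 is 6.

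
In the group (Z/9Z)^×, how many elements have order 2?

1

φ(9) = φ(3^2) = 3·(3−1) = 6 = 2 · 3.
In a cyclic group of order 6, there are φ(d) elements of order d for each divisor d of 6, and zero for non-divisors.
2 | 6, and φ(2) = 2 − 1 = 1.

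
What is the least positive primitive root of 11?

2

φ(11) = 11 − 1 = 10 = 2 · 5.
Test candidates g = 2, 3, … against the prime factors q ∈ {2, 5} of φ(11): g is a generator iff g^(10/q) ≢ 1 for every such q.
g = 2: 2^5 ≡ 10; 2^2 ≡ 4 — none is 1, so 2 is a primitive root.
So 2 is the smallest generator of (Z/11Z)^×.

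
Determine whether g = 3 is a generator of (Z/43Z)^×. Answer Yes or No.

Yes

φ(43) = 43 − 1 = 42 = 2 · 3 · 7.
Test 3^(42/q) mod 43 for each prime factor q of 42:
3^21 ≡ 42 (mod 43)  [q = 2: ≢ 1 ✓]
3^14 ≡ 36 (mod 43)  [q = 3: ≢ 1 ✓]
3^6 ≡ 41 (mod 43)  [q = 7: ≢ 1 ✓]
None equal 1, so ord_43(3) = 42: 3 is a primitive root.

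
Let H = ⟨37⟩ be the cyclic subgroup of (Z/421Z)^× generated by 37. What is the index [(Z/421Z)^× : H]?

3

By Lagrange's theorem, ord_421(37) divides φ(421) = 421 − 1 = 420 = 2^2 · 3 · 5 · 7.
Divisors of 420: 1, 2, 3, 4, 5, 6, 7, 10, 12, 14, 15, 20, 21, 28, 30, 35, 42, 60, 70, 84, 105, 140, 210, 420.
Evaluate successive powers at the divisors of 420:
37^1 ≡ 37
37^2 ≡ 106
37^3 ≡ 133
37^4 ≡ 290
37^5 ≡ 205
37^6 ≡ 7
37^7 ≡ 259
37^10 ≡ 346
37^12 ≡ 49
37^14 ≡ 142
37^15 ≡ 202
37^20 ≡ 152
37^21 ≡ 151
37^28 ≡ 377
37^30 ≡ 388
37^35 ≡ 392
37^42 ≡ 67
37^60 ≡ 247
37^70 ≡ 420
37^84 ≡ 279
37^105 ≡ 29
37^140 ≡ 1
The order of 37 is 140, so the subgroup it generates has 140 elements.
The index is φ(421) / ord(37) = 420 / 140 = 3.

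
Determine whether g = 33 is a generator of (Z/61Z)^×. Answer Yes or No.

φ(61) = 61 − 1 = 60 = 2^2 · 3 · 5.
It suffices to check that the order of 33 is not a proper divisor of 60: compute 33^(60/q) for q ∈ {2, 3, 5}.
33^30 ≡ 60 (mod 61)  [q = 2: ≢ 1 ✓]
33^20 ≡ 1 (mod 61)  [q = 3: ≡ 1 ✗]
33^12 ≡ 9 (mod 61)  [q = 5: ≢ 1 ✓]
Since 33^20 ≡ 1, the order of 33 divides 20 < 60, so 33 is not a primitive root.

No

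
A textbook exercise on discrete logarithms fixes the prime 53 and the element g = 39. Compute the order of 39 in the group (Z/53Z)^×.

52

The order of 39 must divide φ(53) = 53 − 1 = 52 = 2^2 · 13.
Divisors of 52: 1, 2, 4, 13, 26, 52.
Evaluate successive powers at the divisors of 52:
39^1 ≡ 39
39^2 ≡ 37
39^4 ≡ 44
39^13 ≡ 30
39^26 ≡ 52
39^52 ≡ 1
The smallest such exponent is 52, so the order of 39 is 52.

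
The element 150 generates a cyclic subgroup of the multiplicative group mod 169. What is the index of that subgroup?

13

ord(150) | φ(169) = φ(13^2) = 13·(13−1) = 156 = 2^2 · 3 · 13.
Divisors of 156: 1, 2, 3, 4, 6, 12, 13, 26, 39, 52, 78, 156.
Test each divisor d:
150^1 ≡ 150
150^2 ≡ 23
150^3 ≡ 70
150^4 ≡ 22
150^6 ≡ 168
150^12 ≡ 1
The order of 150 is 12, so the subgroup it generates has 12 elements.
[(Z/169Z)^× : ⟨150⟩] = 156/12 = 13.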